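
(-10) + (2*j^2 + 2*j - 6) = 2*j^2 + 2*j - 16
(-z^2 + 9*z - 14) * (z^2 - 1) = -z^4 + 9*z^3 - 13*z^2 - 9*z + 14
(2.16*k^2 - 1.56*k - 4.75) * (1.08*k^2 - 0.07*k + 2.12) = 2.3328*k^4 - 1.836*k^3 - 0.441600000000001*k^2 - 2.9747*k - 10.07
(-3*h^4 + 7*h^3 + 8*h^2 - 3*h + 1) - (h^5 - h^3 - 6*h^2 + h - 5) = -h^5 - 3*h^4 + 8*h^3 + 14*h^2 - 4*h + 6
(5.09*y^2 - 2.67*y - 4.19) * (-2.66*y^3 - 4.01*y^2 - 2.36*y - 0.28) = -13.5394*y^5 - 13.3087*y^4 + 9.8397*y^3 + 21.6779*y^2 + 10.636*y + 1.1732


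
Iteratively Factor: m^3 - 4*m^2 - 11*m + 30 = (m - 2)*(m^2 - 2*m - 15) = (m - 5)*(m - 2)*(m + 3)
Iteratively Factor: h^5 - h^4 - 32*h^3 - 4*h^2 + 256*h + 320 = (h - 4)*(h^4 + 3*h^3 - 20*h^2 - 84*h - 80) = (h - 4)*(h + 4)*(h^3 - h^2 - 16*h - 20) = (h - 4)*(h + 2)*(h + 4)*(h^2 - 3*h - 10) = (h - 5)*(h - 4)*(h + 2)*(h + 4)*(h + 2)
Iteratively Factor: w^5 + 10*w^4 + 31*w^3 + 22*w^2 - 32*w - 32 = (w + 4)*(w^4 + 6*w^3 + 7*w^2 - 6*w - 8) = (w + 2)*(w + 4)*(w^3 + 4*w^2 - w - 4) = (w + 2)*(w + 4)^2*(w^2 - 1) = (w - 1)*(w + 2)*(w + 4)^2*(w + 1)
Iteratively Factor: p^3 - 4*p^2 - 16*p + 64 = (p - 4)*(p^2 - 16) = (p - 4)^2*(p + 4)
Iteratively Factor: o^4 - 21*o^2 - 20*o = (o - 5)*(o^3 + 5*o^2 + 4*o) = (o - 5)*(o + 1)*(o^2 + 4*o) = (o - 5)*(o + 1)*(o + 4)*(o)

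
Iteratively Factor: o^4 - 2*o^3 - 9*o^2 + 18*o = (o - 3)*(o^3 + o^2 - 6*o) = o*(o - 3)*(o^2 + o - 6) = o*(o - 3)*(o + 3)*(o - 2)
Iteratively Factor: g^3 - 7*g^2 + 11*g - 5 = (g - 1)*(g^2 - 6*g + 5) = (g - 5)*(g - 1)*(g - 1)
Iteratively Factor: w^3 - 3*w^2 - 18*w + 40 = (w + 4)*(w^2 - 7*w + 10) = (w - 2)*(w + 4)*(w - 5)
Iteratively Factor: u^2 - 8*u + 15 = (u - 3)*(u - 5)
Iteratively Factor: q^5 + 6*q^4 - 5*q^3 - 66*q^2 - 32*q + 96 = (q - 1)*(q^4 + 7*q^3 + 2*q^2 - 64*q - 96) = (q - 1)*(q + 4)*(q^3 + 3*q^2 - 10*q - 24) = (q - 1)*(q + 2)*(q + 4)*(q^2 + q - 12) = (q - 1)*(q + 2)*(q + 4)^2*(q - 3)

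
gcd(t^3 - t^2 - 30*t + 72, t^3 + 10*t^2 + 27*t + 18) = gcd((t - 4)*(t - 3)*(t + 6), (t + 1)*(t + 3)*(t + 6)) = t + 6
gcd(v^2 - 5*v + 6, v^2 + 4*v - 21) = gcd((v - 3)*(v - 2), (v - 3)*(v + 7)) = v - 3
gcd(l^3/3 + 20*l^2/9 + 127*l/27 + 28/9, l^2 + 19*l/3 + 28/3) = l + 7/3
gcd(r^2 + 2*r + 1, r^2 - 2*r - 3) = r + 1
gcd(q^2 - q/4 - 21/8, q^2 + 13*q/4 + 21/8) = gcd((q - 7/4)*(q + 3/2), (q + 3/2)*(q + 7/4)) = q + 3/2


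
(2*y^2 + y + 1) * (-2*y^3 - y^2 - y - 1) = -4*y^5 - 4*y^4 - 5*y^3 - 4*y^2 - 2*y - 1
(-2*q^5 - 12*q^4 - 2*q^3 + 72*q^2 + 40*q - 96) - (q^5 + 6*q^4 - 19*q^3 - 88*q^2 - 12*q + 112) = -3*q^5 - 18*q^4 + 17*q^3 + 160*q^2 + 52*q - 208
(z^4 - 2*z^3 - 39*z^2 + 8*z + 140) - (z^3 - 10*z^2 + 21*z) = z^4 - 3*z^3 - 29*z^2 - 13*z + 140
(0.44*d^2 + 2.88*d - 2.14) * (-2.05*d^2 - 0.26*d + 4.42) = -0.902*d^4 - 6.0184*d^3 + 5.583*d^2 + 13.286*d - 9.4588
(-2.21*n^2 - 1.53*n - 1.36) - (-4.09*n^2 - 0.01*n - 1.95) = 1.88*n^2 - 1.52*n + 0.59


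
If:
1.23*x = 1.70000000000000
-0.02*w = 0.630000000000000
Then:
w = -31.50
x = 1.38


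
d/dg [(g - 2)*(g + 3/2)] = 2*g - 1/2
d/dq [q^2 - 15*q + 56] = 2*q - 15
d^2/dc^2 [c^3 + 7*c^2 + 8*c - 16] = 6*c + 14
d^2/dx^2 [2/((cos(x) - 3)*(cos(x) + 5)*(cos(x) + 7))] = 2*(-346*(1 - cos(x)^2)^2 + 12*sin(x)^6 + 3*cos(x)^6 - 99*cos(x)^5 - 774*cos(x)^3 - 3957*cos(x)^2 + 681*cos(x) + 2226)/((cos(x) - 3)^3*(cos(x) + 5)^3*(cos(x) + 7)^3)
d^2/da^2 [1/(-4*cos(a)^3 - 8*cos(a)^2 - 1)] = 4*((3*cos(a) + 4)^2*(cos(4*a) - 1) - (3*cos(a) + 16*cos(2*a) + 9*cos(3*a))*(4*cos(a)^3 + 8*cos(a)^2 + 1)/4)/(4*cos(a)^3 + 8*cos(a)^2 + 1)^3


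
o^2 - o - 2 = (o - 2)*(o + 1)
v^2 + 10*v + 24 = (v + 4)*(v + 6)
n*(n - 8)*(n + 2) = n^3 - 6*n^2 - 16*n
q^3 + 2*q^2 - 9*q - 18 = (q - 3)*(q + 2)*(q + 3)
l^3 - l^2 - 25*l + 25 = (l - 5)*(l - 1)*(l + 5)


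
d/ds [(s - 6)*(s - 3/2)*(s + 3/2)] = 3*s^2 - 12*s - 9/4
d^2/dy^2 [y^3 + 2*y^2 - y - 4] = 6*y + 4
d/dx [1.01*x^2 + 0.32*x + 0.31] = 2.02*x + 0.32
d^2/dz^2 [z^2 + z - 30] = 2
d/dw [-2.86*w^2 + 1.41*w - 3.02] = 1.41 - 5.72*w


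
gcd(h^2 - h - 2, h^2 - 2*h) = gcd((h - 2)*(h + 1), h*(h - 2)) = h - 2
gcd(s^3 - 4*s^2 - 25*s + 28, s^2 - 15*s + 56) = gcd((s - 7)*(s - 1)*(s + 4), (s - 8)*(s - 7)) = s - 7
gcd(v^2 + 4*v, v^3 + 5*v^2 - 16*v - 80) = v + 4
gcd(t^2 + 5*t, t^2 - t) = t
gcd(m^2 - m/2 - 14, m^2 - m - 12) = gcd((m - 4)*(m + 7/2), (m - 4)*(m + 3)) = m - 4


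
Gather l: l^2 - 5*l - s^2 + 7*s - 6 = l^2 - 5*l - s^2 + 7*s - 6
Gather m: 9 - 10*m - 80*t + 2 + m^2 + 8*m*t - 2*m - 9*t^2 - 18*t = m^2 + m*(8*t - 12) - 9*t^2 - 98*t + 11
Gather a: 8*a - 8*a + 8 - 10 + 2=0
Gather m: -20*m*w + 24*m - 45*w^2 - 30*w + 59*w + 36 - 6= m*(24 - 20*w) - 45*w^2 + 29*w + 30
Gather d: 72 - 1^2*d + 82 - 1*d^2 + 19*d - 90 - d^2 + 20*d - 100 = -2*d^2 + 38*d - 36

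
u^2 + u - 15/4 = (u - 3/2)*(u + 5/2)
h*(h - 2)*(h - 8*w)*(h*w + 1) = h^4*w - 8*h^3*w^2 - 2*h^3*w + h^3 + 16*h^2*w^2 - 8*h^2*w - 2*h^2 + 16*h*w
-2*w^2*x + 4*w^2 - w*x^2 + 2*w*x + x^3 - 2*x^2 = (-2*w + x)*(w + x)*(x - 2)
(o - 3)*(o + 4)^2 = o^3 + 5*o^2 - 8*o - 48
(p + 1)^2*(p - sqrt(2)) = p^3 - sqrt(2)*p^2 + 2*p^2 - 2*sqrt(2)*p + p - sqrt(2)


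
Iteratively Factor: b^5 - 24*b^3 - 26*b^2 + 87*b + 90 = (b + 3)*(b^4 - 3*b^3 - 15*b^2 + 19*b + 30) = (b - 5)*(b + 3)*(b^3 + 2*b^2 - 5*b - 6) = (b - 5)*(b + 3)^2*(b^2 - b - 2) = (b - 5)*(b + 1)*(b + 3)^2*(b - 2)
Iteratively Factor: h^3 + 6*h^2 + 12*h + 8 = (h + 2)*(h^2 + 4*h + 4) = (h + 2)^2*(h + 2)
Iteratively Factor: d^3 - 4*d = (d - 2)*(d^2 + 2*d) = (d - 2)*(d + 2)*(d)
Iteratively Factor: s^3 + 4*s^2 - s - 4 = (s - 1)*(s^2 + 5*s + 4) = (s - 1)*(s + 4)*(s + 1)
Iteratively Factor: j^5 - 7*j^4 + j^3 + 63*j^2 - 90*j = (j)*(j^4 - 7*j^3 + j^2 + 63*j - 90) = j*(j - 3)*(j^3 - 4*j^2 - 11*j + 30) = j*(j - 3)*(j + 3)*(j^2 - 7*j + 10) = j*(j - 3)*(j - 2)*(j + 3)*(j - 5)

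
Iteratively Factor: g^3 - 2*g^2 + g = (g - 1)*(g^2 - g) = g*(g - 1)*(g - 1)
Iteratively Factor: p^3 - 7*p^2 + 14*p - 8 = (p - 4)*(p^2 - 3*p + 2) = (p - 4)*(p - 2)*(p - 1)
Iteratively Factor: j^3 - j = (j - 1)*(j^2 + j) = j*(j - 1)*(j + 1)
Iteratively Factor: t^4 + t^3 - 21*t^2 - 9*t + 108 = (t + 4)*(t^3 - 3*t^2 - 9*t + 27) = (t + 3)*(t + 4)*(t^2 - 6*t + 9) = (t - 3)*(t + 3)*(t + 4)*(t - 3)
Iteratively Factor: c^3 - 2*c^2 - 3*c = (c)*(c^2 - 2*c - 3) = c*(c - 3)*(c + 1)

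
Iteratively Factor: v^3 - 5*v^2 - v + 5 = (v - 1)*(v^2 - 4*v - 5) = (v - 1)*(v + 1)*(v - 5)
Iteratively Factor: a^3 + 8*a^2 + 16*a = (a + 4)*(a^2 + 4*a) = a*(a + 4)*(a + 4)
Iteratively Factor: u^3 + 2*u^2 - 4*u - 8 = (u + 2)*(u^2 - 4) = (u - 2)*(u + 2)*(u + 2)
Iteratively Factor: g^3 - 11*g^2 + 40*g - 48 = (g - 4)*(g^2 - 7*g + 12) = (g - 4)^2*(g - 3)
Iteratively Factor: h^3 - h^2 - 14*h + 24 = (h - 3)*(h^2 + 2*h - 8) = (h - 3)*(h - 2)*(h + 4)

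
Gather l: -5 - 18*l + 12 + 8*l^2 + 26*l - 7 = 8*l^2 + 8*l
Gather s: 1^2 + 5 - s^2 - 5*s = -s^2 - 5*s + 6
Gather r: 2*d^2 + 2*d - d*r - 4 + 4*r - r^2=2*d^2 + 2*d - r^2 + r*(4 - d) - 4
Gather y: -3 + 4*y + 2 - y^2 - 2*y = -y^2 + 2*y - 1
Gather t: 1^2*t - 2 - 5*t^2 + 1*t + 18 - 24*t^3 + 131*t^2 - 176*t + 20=-24*t^3 + 126*t^2 - 174*t + 36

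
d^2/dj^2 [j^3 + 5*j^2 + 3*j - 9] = 6*j + 10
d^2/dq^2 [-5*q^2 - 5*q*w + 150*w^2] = -10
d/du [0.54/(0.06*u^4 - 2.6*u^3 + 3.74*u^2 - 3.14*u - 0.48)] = (-0.1296*u^3 + 4.212*u^2 - 4.0392*u + 1.6956)/(-0.06*u^4 + 2.6*u^3 - 3.74*u^2 + 3.14*u + 0.48)^2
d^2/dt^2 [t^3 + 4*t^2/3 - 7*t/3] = 6*t + 8/3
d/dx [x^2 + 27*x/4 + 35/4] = 2*x + 27/4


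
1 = 1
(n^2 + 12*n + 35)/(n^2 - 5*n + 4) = (n^2 + 12*n + 35)/(n^2 - 5*n + 4)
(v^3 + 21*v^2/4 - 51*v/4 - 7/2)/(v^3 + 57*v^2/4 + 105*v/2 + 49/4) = (v - 2)/(v + 7)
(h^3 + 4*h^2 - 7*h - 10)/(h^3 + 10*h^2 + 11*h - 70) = (h + 1)/(h + 7)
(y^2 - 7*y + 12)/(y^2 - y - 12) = (y - 3)/(y + 3)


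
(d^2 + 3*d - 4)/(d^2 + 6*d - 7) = (d + 4)/(d + 7)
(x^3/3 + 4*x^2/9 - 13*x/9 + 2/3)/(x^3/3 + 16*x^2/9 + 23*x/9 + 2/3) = (3*x^2 - 5*x + 2)/(3*x^2 + 7*x + 2)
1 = 1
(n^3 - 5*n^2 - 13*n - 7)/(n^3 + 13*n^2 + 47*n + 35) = (n^2 - 6*n - 7)/(n^2 + 12*n + 35)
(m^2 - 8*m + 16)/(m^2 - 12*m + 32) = (m - 4)/(m - 8)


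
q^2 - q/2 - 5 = (q - 5/2)*(q + 2)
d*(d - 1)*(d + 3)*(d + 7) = d^4 + 9*d^3 + 11*d^2 - 21*d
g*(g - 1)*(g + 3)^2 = g^4 + 5*g^3 + 3*g^2 - 9*g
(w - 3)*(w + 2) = w^2 - w - 6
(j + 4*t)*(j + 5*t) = j^2 + 9*j*t + 20*t^2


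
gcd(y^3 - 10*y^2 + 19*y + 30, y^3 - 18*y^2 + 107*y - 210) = y^2 - 11*y + 30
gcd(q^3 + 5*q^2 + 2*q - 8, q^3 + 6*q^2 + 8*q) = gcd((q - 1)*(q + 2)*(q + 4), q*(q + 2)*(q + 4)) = q^2 + 6*q + 8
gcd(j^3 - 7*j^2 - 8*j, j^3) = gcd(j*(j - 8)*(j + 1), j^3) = j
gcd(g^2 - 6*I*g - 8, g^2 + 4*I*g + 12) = g - 2*I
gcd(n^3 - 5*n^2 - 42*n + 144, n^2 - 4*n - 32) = n - 8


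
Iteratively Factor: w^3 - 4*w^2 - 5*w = (w - 5)*(w^2 + w) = (w - 5)*(w + 1)*(w)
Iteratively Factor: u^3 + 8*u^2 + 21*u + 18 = (u + 2)*(u^2 + 6*u + 9) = (u + 2)*(u + 3)*(u + 3)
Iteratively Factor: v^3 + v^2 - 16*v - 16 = (v - 4)*(v^2 + 5*v + 4) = (v - 4)*(v + 1)*(v + 4)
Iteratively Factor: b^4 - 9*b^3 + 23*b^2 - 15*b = (b - 3)*(b^3 - 6*b^2 + 5*b) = (b - 3)*(b - 1)*(b^2 - 5*b) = b*(b - 3)*(b - 1)*(b - 5)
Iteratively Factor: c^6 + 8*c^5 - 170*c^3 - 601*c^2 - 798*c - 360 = (c + 3)*(c^5 + 5*c^4 - 15*c^3 - 125*c^2 - 226*c - 120) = (c - 5)*(c + 3)*(c^4 + 10*c^3 + 35*c^2 + 50*c + 24) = (c - 5)*(c + 3)^2*(c^3 + 7*c^2 + 14*c + 8) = (c - 5)*(c + 3)^2*(c + 4)*(c^2 + 3*c + 2) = (c - 5)*(c + 1)*(c + 3)^2*(c + 4)*(c + 2)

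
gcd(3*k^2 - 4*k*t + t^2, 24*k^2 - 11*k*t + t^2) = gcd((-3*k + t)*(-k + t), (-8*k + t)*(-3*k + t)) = -3*k + t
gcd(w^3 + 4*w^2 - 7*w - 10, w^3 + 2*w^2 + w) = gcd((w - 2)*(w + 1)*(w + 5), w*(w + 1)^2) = w + 1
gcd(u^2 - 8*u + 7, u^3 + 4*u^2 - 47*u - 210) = u - 7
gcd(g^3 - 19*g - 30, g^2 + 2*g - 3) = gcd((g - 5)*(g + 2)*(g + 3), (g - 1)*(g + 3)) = g + 3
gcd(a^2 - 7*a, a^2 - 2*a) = a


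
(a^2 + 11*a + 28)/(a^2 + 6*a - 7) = (a + 4)/(a - 1)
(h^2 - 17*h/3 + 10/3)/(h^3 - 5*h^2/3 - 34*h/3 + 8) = (h - 5)/(h^2 - h - 12)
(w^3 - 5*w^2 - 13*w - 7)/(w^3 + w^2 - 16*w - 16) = (w^2 - 6*w - 7)/(w^2 - 16)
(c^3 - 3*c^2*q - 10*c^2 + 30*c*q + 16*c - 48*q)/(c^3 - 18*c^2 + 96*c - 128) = (c - 3*q)/(c - 8)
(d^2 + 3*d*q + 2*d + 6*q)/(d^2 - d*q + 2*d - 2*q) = (-d - 3*q)/(-d + q)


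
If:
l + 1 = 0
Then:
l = -1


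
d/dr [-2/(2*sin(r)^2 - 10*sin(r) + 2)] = (2*sin(r) - 5)*cos(r)/(sin(r)^2 - 5*sin(r) + 1)^2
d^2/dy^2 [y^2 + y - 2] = 2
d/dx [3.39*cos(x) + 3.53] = -3.39*sin(x)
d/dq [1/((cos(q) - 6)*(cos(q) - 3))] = (2*cos(q) - 9)*sin(q)/((cos(q) - 6)^2*(cos(q) - 3)^2)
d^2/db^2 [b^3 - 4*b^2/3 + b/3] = 6*b - 8/3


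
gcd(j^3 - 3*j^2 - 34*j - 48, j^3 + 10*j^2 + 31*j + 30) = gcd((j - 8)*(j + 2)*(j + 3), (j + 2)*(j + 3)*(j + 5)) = j^2 + 5*j + 6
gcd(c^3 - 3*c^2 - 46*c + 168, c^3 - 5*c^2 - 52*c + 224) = c^2 + 3*c - 28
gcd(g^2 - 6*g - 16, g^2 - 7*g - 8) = g - 8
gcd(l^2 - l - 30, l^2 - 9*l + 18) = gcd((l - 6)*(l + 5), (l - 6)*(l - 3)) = l - 6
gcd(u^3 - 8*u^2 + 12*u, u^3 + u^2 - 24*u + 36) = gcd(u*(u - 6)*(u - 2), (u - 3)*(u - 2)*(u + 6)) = u - 2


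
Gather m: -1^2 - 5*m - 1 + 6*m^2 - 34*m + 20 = 6*m^2 - 39*m + 18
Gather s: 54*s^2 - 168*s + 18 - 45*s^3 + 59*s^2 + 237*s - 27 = -45*s^3 + 113*s^2 + 69*s - 9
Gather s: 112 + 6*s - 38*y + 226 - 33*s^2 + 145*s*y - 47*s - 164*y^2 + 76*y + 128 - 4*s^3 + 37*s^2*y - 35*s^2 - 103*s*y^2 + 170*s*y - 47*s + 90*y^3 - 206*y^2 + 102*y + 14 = -4*s^3 + s^2*(37*y - 68) + s*(-103*y^2 + 315*y - 88) + 90*y^3 - 370*y^2 + 140*y + 480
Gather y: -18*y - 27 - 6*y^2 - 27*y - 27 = -6*y^2 - 45*y - 54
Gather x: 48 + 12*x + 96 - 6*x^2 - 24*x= -6*x^2 - 12*x + 144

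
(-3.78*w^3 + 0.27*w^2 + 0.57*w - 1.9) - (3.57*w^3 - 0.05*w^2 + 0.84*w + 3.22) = -7.35*w^3 + 0.32*w^2 - 0.27*w - 5.12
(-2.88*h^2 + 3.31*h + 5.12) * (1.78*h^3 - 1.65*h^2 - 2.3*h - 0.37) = -5.1264*h^5 + 10.6438*h^4 + 10.2761*h^3 - 14.9954*h^2 - 13.0007*h - 1.8944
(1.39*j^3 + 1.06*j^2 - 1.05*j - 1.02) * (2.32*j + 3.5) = 3.2248*j^4 + 7.3242*j^3 + 1.274*j^2 - 6.0414*j - 3.57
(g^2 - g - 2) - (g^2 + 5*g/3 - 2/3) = -8*g/3 - 4/3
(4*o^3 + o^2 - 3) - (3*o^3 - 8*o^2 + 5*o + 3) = o^3 + 9*o^2 - 5*o - 6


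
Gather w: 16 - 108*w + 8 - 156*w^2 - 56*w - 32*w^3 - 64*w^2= -32*w^3 - 220*w^2 - 164*w + 24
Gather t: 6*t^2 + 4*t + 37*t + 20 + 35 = 6*t^2 + 41*t + 55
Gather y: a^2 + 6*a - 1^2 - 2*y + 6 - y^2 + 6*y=a^2 + 6*a - y^2 + 4*y + 5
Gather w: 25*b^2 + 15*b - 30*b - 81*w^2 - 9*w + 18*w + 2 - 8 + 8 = 25*b^2 - 15*b - 81*w^2 + 9*w + 2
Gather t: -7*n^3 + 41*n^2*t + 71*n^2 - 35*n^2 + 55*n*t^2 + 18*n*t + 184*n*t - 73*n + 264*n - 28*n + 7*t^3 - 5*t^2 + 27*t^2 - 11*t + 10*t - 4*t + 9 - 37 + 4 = -7*n^3 + 36*n^2 + 163*n + 7*t^3 + t^2*(55*n + 22) + t*(41*n^2 + 202*n - 5) - 24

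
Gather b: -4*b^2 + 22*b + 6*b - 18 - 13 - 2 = -4*b^2 + 28*b - 33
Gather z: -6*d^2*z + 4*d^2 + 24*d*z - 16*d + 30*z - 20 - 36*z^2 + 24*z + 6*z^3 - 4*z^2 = 4*d^2 - 16*d + 6*z^3 - 40*z^2 + z*(-6*d^2 + 24*d + 54) - 20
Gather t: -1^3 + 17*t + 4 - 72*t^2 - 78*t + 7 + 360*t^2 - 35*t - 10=288*t^2 - 96*t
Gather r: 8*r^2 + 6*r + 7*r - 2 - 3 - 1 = 8*r^2 + 13*r - 6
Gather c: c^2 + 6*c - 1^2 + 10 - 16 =c^2 + 6*c - 7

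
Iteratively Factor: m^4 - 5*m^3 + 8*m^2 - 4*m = (m)*(m^3 - 5*m^2 + 8*m - 4) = m*(m - 2)*(m^2 - 3*m + 2) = m*(m - 2)*(m - 1)*(m - 2)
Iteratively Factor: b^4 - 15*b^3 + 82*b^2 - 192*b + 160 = (b - 4)*(b^3 - 11*b^2 + 38*b - 40) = (b - 4)*(b - 2)*(b^2 - 9*b + 20) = (b - 5)*(b - 4)*(b - 2)*(b - 4)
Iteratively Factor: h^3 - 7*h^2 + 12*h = (h)*(h^2 - 7*h + 12) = h*(h - 4)*(h - 3)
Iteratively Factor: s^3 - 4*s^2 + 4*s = (s - 2)*(s^2 - 2*s) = (s - 2)^2*(s)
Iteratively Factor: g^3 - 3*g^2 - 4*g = (g - 4)*(g^2 + g) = g*(g - 4)*(g + 1)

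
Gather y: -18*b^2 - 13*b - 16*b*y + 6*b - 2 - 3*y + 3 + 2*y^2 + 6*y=-18*b^2 - 7*b + 2*y^2 + y*(3 - 16*b) + 1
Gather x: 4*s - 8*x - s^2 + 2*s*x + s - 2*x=-s^2 + 5*s + x*(2*s - 10)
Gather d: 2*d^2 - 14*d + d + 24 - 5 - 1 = 2*d^2 - 13*d + 18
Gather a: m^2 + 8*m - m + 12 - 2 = m^2 + 7*m + 10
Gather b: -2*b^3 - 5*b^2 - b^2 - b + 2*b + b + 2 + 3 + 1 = -2*b^3 - 6*b^2 + 2*b + 6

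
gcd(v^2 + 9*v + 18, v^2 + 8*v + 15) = v + 3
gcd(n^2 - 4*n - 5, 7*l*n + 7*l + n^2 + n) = n + 1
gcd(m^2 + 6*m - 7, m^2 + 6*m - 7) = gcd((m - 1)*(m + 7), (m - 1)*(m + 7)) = m^2 + 6*m - 7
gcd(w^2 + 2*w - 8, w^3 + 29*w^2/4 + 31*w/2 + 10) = w + 4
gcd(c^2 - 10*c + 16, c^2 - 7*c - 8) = c - 8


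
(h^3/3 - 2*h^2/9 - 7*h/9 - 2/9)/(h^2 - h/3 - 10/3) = (3*h^2 + 4*h + 1)/(3*(3*h + 5))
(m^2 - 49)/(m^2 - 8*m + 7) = (m + 7)/(m - 1)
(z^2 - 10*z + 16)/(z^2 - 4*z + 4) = (z - 8)/(z - 2)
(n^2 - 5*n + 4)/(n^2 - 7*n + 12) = (n - 1)/(n - 3)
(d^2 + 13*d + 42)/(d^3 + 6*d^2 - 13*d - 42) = (d + 6)/(d^2 - d - 6)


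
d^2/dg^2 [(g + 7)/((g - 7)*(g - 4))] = 2*(g^3 + 21*g^2 - 315*g + 959)/(g^6 - 33*g^5 + 447*g^4 - 3179*g^3 + 12516*g^2 - 25872*g + 21952)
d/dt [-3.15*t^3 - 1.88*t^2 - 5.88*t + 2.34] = -9.45*t^2 - 3.76*t - 5.88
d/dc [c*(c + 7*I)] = 2*c + 7*I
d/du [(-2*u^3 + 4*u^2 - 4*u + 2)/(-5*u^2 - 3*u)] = 2*(5*u^4 + 6*u^3 - 16*u^2 + 10*u + 3)/(u^2*(25*u^2 + 30*u + 9))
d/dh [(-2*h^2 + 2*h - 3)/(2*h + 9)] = 4*(-h^2 - 9*h + 6)/(4*h^2 + 36*h + 81)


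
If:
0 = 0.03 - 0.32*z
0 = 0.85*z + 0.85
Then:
No Solution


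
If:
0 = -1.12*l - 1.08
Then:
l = -0.96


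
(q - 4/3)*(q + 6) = q^2 + 14*q/3 - 8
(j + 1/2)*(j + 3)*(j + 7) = j^3 + 21*j^2/2 + 26*j + 21/2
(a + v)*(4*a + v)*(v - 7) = 4*a^2*v - 28*a^2 + 5*a*v^2 - 35*a*v + v^3 - 7*v^2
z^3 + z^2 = z^2*(z + 1)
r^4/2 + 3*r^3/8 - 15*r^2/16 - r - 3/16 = (r/2 + 1/2)*(r - 3/2)*(r + 1/4)*(r + 1)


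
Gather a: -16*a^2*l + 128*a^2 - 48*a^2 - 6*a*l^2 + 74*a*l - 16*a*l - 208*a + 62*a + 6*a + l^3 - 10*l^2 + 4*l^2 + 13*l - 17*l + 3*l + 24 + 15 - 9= a^2*(80 - 16*l) + a*(-6*l^2 + 58*l - 140) + l^3 - 6*l^2 - l + 30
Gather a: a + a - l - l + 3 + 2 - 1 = 2*a - 2*l + 4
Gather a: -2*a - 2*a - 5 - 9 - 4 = -4*a - 18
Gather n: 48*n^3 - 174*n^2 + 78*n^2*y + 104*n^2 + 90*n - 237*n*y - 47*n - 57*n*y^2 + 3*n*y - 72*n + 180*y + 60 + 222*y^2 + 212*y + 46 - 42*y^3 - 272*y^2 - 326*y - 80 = 48*n^3 + n^2*(78*y - 70) + n*(-57*y^2 - 234*y - 29) - 42*y^3 - 50*y^2 + 66*y + 26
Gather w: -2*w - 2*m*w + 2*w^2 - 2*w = 2*w^2 + w*(-2*m - 4)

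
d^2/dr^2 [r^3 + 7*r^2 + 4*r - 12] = 6*r + 14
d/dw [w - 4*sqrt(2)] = 1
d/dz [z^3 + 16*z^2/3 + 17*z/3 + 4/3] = 3*z^2 + 32*z/3 + 17/3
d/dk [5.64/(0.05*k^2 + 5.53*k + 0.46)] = (-0.564*k - 31.1892)/(0.05*k^2 + 5.53*k + 0.46)^2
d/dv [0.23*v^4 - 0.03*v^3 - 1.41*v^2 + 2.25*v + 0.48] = 0.92*v^3 - 0.09*v^2 - 2.82*v + 2.25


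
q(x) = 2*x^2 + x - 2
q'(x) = 4*x + 1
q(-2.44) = 7.47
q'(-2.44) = -8.76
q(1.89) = 7.03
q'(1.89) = 8.56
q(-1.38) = 0.43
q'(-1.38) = -4.52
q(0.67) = -0.43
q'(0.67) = 3.68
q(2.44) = 12.35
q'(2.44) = 10.76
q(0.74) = -0.16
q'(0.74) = 3.96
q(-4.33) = 31.17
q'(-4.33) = -16.32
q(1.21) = 2.14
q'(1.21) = 5.84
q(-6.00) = 64.00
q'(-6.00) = -23.00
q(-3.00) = 13.00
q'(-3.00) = -11.00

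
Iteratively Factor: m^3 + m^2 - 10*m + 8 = (m - 1)*(m^2 + 2*m - 8) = (m - 1)*(m + 4)*(m - 2)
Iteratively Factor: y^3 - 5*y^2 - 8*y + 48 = (y - 4)*(y^2 - y - 12) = (y - 4)^2*(y + 3)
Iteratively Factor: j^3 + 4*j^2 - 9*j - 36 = (j - 3)*(j^2 + 7*j + 12) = (j - 3)*(j + 4)*(j + 3)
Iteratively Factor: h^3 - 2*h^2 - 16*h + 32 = (h - 4)*(h^2 + 2*h - 8) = (h - 4)*(h + 4)*(h - 2)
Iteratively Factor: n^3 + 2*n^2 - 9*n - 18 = (n + 2)*(n^2 - 9) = (n + 2)*(n + 3)*(n - 3)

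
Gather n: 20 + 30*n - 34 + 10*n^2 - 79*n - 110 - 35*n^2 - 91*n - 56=-25*n^2 - 140*n - 180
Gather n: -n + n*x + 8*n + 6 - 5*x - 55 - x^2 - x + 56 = n*(x + 7) - x^2 - 6*x + 7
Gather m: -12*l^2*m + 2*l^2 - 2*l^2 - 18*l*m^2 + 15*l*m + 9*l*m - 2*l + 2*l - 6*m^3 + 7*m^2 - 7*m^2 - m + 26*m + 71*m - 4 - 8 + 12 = -18*l*m^2 - 6*m^3 + m*(-12*l^2 + 24*l + 96)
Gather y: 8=8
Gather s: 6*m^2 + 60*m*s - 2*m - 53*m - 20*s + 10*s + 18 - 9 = 6*m^2 - 55*m + s*(60*m - 10) + 9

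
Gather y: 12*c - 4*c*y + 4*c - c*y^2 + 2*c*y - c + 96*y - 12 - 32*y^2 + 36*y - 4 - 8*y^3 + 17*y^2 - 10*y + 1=15*c - 8*y^3 + y^2*(-c - 15) + y*(122 - 2*c) - 15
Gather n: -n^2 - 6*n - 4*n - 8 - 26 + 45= -n^2 - 10*n + 11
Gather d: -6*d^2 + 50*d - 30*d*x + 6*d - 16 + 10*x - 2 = -6*d^2 + d*(56 - 30*x) + 10*x - 18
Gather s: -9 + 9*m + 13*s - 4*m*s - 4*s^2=9*m - 4*s^2 + s*(13 - 4*m) - 9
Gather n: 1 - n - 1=-n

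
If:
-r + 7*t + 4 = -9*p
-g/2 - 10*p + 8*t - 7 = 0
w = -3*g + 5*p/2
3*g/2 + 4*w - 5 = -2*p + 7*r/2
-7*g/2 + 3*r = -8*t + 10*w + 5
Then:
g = -2434/30687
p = -24172/30687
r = -39804/10229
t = -1172/10229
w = -53128/30687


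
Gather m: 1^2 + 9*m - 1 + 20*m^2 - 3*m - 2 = 20*m^2 + 6*m - 2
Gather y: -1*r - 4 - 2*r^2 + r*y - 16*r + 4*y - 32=-2*r^2 - 17*r + y*(r + 4) - 36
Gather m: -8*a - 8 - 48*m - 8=-8*a - 48*m - 16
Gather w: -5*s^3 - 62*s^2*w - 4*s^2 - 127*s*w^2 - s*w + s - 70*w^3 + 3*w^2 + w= -5*s^3 - 4*s^2 + s - 70*w^3 + w^2*(3 - 127*s) + w*(-62*s^2 - s + 1)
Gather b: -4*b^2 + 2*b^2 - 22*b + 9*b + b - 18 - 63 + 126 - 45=-2*b^2 - 12*b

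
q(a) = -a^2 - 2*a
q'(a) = -2*a - 2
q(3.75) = -21.56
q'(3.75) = -9.50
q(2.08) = -8.49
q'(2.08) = -6.16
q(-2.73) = -1.99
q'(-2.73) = 3.46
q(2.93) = -14.44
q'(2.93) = -7.86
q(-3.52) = -5.35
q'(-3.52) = 5.04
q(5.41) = -40.09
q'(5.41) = -12.82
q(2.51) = -11.32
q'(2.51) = -7.02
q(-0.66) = 0.88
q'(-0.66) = -0.68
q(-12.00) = -120.00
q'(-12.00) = 22.00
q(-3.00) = -3.00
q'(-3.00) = 4.00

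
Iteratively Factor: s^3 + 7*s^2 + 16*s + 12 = (s + 2)*(s^2 + 5*s + 6) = (s + 2)^2*(s + 3)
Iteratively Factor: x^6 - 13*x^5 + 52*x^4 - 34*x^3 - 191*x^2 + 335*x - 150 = (x + 2)*(x^5 - 15*x^4 + 82*x^3 - 198*x^2 + 205*x - 75) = (x - 5)*(x + 2)*(x^4 - 10*x^3 + 32*x^2 - 38*x + 15) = (x - 5)*(x - 1)*(x + 2)*(x^3 - 9*x^2 + 23*x - 15) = (x - 5)^2*(x - 1)*(x + 2)*(x^2 - 4*x + 3) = (x - 5)^2*(x - 1)^2*(x + 2)*(x - 3)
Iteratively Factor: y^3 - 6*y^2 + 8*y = (y - 2)*(y^2 - 4*y) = y*(y - 2)*(y - 4)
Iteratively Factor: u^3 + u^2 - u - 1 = (u + 1)*(u^2 - 1) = (u + 1)^2*(u - 1)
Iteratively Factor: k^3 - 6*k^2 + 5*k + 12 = (k - 3)*(k^2 - 3*k - 4) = (k - 3)*(k + 1)*(k - 4)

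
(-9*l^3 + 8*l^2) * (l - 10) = -9*l^4 + 98*l^3 - 80*l^2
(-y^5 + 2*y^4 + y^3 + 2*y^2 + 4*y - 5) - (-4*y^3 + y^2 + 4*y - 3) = -y^5 + 2*y^4 + 5*y^3 + y^2 - 2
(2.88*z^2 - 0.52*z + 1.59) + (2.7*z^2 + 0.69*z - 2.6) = 5.58*z^2 + 0.17*z - 1.01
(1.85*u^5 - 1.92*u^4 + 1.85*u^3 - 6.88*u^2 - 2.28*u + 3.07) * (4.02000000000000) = 7.437*u^5 - 7.7184*u^4 + 7.437*u^3 - 27.6576*u^2 - 9.1656*u + 12.3414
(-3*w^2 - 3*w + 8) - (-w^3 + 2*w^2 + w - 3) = w^3 - 5*w^2 - 4*w + 11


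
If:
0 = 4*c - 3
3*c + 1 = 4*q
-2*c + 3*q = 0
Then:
No Solution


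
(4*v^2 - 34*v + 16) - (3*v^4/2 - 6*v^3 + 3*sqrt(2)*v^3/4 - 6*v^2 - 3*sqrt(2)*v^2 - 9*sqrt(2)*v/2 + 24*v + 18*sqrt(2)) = -3*v^4/2 - 3*sqrt(2)*v^3/4 + 6*v^3 + 3*sqrt(2)*v^2 + 10*v^2 - 58*v + 9*sqrt(2)*v/2 - 18*sqrt(2) + 16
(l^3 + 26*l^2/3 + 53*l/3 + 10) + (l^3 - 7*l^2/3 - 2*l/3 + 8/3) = 2*l^3 + 19*l^2/3 + 17*l + 38/3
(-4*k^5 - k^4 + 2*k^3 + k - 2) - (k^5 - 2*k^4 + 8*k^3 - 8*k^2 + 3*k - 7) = -5*k^5 + k^4 - 6*k^3 + 8*k^2 - 2*k + 5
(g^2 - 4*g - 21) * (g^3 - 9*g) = g^5 - 4*g^4 - 30*g^3 + 36*g^2 + 189*g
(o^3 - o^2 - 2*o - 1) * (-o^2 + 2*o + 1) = -o^5 + 3*o^4 + o^3 - 4*o^2 - 4*o - 1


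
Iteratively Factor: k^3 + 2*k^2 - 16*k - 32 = (k - 4)*(k^2 + 6*k + 8) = (k - 4)*(k + 4)*(k + 2)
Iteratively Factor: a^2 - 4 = (a - 2)*(a + 2)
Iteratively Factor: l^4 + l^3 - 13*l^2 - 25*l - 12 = (l + 3)*(l^3 - 2*l^2 - 7*l - 4) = (l + 1)*(l + 3)*(l^2 - 3*l - 4) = (l + 1)^2*(l + 3)*(l - 4)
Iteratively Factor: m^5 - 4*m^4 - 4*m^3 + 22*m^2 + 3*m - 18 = (m + 2)*(m^4 - 6*m^3 + 8*m^2 + 6*m - 9) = (m - 1)*(m + 2)*(m^3 - 5*m^2 + 3*m + 9) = (m - 1)*(m + 1)*(m + 2)*(m^2 - 6*m + 9) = (m - 3)*(m - 1)*(m + 1)*(m + 2)*(m - 3)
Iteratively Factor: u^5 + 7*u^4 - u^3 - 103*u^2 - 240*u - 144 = (u + 1)*(u^4 + 6*u^3 - 7*u^2 - 96*u - 144) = (u + 1)*(u + 4)*(u^3 + 2*u^2 - 15*u - 36) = (u - 4)*(u + 1)*(u + 4)*(u^2 + 6*u + 9) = (u - 4)*(u + 1)*(u + 3)*(u + 4)*(u + 3)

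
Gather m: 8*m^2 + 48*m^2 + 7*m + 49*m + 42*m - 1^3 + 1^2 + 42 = 56*m^2 + 98*m + 42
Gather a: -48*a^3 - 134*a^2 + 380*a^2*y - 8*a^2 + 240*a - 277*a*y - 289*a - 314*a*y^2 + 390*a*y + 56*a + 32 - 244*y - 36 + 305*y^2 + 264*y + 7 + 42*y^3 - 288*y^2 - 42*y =-48*a^3 + a^2*(380*y - 142) + a*(-314*y^2 + 113*y + 7) + 42*y^3 + 17*y^2 - 22*y + 3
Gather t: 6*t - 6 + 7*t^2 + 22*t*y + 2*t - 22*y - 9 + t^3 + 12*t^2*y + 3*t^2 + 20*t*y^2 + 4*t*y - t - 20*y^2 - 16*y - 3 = t^3 + t^2*(12*y + 10) + t*(20*y^2 + 26*y + 7) - 20*y^2 - 38*y - 18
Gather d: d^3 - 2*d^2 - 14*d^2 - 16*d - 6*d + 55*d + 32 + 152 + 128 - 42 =d^3 - 16*d^2 + 33*d + 270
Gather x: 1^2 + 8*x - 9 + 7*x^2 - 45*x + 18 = 7*x^2 - 37*x + 10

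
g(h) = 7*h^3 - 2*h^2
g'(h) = 21*h^2 - 4*h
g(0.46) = 0.26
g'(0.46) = 2.60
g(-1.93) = -57.77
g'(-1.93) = 85.94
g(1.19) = 8.96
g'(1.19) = 24.98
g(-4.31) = -597.59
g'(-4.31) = 407.34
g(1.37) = 14.25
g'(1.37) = 33.93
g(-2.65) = -144.31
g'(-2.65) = 158.07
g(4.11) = 452.20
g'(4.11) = 338.29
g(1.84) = 36.84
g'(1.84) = 63.74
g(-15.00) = -24075.00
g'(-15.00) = 4785.00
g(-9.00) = -5265.00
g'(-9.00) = 1737.00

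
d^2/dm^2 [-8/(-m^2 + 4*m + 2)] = 16*(m^2 - 4*m - 4*(m - 2)^2 - 2)/(-m^2 + 4*m + 2)^3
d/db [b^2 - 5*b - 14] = 2*b - 5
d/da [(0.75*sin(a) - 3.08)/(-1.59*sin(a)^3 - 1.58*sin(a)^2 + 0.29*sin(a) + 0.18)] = (2.385*sin(a)^3 - 13.5066*sin(a)^2 - 9.7328*sin(a) + 1.0282)*cos(a)/(2.5281*sin(a)^6 + 5.0244*sin(a)^5 + 1.5742*sin(a)^4 - 1.4888*sin(a)^3 - 0.4847*sin(a)^2 + 0.1044*sin(a) + 0.0324)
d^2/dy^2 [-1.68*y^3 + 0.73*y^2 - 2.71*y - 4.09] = 1.46 - 10.08*y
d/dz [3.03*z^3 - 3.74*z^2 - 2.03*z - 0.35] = 9.09*z^2 - 7.48*z - 2.03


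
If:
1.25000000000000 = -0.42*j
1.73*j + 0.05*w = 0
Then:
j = -2.98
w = 102.98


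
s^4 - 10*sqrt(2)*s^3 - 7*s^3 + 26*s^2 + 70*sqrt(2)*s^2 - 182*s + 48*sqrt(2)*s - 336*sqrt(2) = (s - 7)*(s - 8*sqrt(2))*(s - 3*sqrt(2))*(s + sqrt(2))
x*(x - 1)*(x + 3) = x^3 + 2*x^2 - 3*x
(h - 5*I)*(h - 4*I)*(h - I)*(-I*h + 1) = -I*h^4 - 9*h^3 + 19*I*h^2 - 9*h + 20*I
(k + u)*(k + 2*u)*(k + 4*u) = k^3 + 7*k^2*u + 14*k*u^2 + 8*u^3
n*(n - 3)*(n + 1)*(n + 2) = n^4 - 7*n^2 - 6*n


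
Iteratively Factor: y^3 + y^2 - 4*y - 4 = (y + 1)*(y^2 - 4) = (y - 2)*(y + 1)*(y + 2)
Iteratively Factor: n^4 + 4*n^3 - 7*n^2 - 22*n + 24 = (n + 3)*(n^3 + n^2 - 10*n + 8) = (n - 2)*(n + 3)*(n^2 + 3*n - 4) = (n - 2)*(n + 3)*(n + 4)*(n - 1)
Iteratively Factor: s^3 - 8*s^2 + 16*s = (s - 4)*(s^2 - 4*s) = s*(s - 4)*(s - 4)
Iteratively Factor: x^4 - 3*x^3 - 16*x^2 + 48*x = (x - 4)*(x^3 + x^2 - 12*x) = x*(x - 4)*(x^2 + x - 12) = x*(x - 4)*(x + 4)*(x - 3)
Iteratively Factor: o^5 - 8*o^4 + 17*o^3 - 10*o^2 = (o)*(o^4 - 8*o^3 + 17*o^2 - 10*o) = o*(o - 1)*(o^3 - 7*o^2 + 10*o) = o*(o - 5)*(o - 1)*(o^2 - 2*o) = o*(o - 5)*(o - 2)*(o - 1)*(o)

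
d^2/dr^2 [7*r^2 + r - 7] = 14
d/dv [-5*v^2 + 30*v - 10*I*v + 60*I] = -10*v + 30 - 10*I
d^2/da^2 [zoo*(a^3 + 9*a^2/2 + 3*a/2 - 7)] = zoo*(a + 1)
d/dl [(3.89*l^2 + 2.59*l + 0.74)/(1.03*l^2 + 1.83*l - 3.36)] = (4.451*l^2 - 27.6652*l - 10.0566)/(1.0609*l^4 + 3.7698*l^3 - 3.5727*l^2 - 12.2976*l + 11.2896)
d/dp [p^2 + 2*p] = 2*p + 2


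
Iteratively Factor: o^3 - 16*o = (o)*(o^2 - 16) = o*(o + 4)*(o - 4)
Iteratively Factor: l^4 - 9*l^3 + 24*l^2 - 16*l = (l)*(l^3 - 9*l^2 + 24*l - 16) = l*(l - 4)*(l^2 - 5*l + 4) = l*(l - 4)*(l - 1)*(l - 4)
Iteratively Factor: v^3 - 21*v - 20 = (v - 5)*(v^2 + 5*v + 4) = (v - 5)*(v + 4)*(v + 1)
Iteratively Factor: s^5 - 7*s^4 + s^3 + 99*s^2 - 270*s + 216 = (s - 3)*(s^4 - 4*s^3 - 11*s^2 + 66*s - 72) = (s - 3)*(s + 4)*(s^3 - 8*s^2 + 21*s - 18) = (s - 3)^2*(s + 4)*(s^2 - 5*s + 6) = (s - 3)^2*(s - 2)*(s + 4)*(s - 3)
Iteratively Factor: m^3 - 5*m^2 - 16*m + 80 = (m - 5)*(m^2 - 16) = (m - 5)*(m - 4)*(m + 4)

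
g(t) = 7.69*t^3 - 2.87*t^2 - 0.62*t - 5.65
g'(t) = 23.07*t^2 - 5.74*t - 0.62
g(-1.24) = -23.96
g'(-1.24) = 41.97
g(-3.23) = -292.73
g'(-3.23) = 258.61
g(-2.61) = -160.31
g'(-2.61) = 171.52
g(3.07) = 187.90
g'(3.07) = 199.19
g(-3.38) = -333.29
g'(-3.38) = 282.34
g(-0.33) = -6.03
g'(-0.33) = 3.79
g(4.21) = 514.69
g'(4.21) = 384.11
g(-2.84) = -203.19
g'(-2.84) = 201.75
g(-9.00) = -5838.55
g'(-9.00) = 1919.71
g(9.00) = 5362.31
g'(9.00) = 1816.39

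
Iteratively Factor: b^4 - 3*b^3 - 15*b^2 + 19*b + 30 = (b - 5)*(b^3 + 2*b^2 - 5*b - 6) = (b - 5)*(b + 1)*(b^2 + b - 6) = (b - 5)*(b - 2)*(b + 1)*(b + 3)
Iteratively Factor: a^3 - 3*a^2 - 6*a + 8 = (a - 1)*(a^2 - 2*a - 8) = (a - 1)*(a + 2)*(a - 4)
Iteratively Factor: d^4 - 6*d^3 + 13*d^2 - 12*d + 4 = (d - 2)*(d^3 - 4*d^2 + 5*d - 2) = (d - 2)^2*(d^2 - 2*d + 1) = (d - 2)^2*(d - 1)*(d - 1)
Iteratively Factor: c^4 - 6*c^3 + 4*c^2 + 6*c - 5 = (c + 1)*(c^3 - 7*c^2 + 11*c - 5) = (c - 1)*(c + 1)*(c^2 - 6*c + 5) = (c - 1)^2*(c + 1)*(c - 5)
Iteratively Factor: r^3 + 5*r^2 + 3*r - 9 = (r - 1)*(r^2 + 6*r + 9) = (r - 1)*(r + 3)*(r + 3)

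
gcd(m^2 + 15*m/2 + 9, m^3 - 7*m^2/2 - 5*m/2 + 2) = 1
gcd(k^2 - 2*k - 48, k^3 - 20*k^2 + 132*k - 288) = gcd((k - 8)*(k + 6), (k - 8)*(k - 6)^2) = k - 8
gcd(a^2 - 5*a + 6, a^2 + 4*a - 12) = a - 2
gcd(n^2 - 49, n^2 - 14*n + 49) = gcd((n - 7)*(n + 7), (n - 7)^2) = n - 7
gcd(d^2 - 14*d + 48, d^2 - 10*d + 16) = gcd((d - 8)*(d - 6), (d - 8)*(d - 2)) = d - 8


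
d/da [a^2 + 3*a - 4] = 2*a + 3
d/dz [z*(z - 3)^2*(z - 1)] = 4*z^3 - 21*z^2 + 30*z - 9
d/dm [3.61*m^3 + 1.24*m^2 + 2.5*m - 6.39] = 10.83*m^2 + 2.48*m + 2.5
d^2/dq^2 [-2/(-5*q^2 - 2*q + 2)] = 4*(-25*q^2 - 10*q + 4*(5*q + 1)^2 + 10)/(5*q^2 + 2*q - 2)^3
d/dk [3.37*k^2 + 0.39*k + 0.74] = 6.74*k + 0.39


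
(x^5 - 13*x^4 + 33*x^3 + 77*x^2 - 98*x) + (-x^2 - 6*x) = x^5 - 13*x^4 + 33*x^3 + 76*x^2 - 104*x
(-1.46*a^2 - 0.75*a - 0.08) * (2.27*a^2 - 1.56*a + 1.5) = -3.3142*a^4 + 0.5751*a^3 - 1.2016*a^2 - 1.0002*a - 0.12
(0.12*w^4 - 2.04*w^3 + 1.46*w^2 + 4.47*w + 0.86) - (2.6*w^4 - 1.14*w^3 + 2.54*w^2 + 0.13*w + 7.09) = -2.48*w^4 - 0.9*w^3 - 1.08*w^2 + 4.34*w - 6.23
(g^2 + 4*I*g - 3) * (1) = g^2 + 4*I*g - 3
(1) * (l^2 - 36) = l^2 - 36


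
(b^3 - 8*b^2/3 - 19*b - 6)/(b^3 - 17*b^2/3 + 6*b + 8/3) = (b^2 - 3*b - 18)/(b^2 - 6*b + 8)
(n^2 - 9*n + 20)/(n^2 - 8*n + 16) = (n - 5)/(n - 4)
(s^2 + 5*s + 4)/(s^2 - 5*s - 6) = (s + 4)/(s - 6)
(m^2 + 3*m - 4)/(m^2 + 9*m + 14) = (m^2 + 3*m - 4)/(m^2 + 9*m + 14)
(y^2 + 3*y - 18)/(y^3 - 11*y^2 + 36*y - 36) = (y + 6)/(y^2 - 8*y + 12)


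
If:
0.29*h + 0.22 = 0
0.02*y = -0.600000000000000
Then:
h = -0.76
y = -30.00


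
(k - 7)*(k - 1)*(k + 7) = k^3 - k^2 - 49*k + 49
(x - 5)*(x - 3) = x^2 - 8*x + 15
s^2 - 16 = (s - 4)*(s + 4)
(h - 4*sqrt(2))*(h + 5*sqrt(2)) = h^2 + sqrt(2)*h - 40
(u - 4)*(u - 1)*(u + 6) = u^3 + u^2 - 26*u + 24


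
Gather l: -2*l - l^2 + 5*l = -l^2 + 3*l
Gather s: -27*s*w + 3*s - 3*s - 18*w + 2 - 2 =-27*s*w - 18*w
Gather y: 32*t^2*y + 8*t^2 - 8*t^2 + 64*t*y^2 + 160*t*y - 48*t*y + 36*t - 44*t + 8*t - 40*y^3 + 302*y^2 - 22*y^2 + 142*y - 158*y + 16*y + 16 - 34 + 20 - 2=-40*y^3 + y^2*(64*t + 280) + y*(32*t^2 + 112*t)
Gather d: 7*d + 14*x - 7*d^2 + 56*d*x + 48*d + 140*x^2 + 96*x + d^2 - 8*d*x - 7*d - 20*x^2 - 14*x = -6*d^2 + d*(48*x + 48) + 120*x^2 + 96*x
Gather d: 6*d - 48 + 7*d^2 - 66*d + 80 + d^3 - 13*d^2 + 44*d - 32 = d^3 - 6*d^2 - 16*d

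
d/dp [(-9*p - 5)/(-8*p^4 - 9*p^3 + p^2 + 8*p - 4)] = (72*p^4 + 81*p^3 - 9*p^2 - 72*p - (9*p + 5)*(32*p^3 + 27*p^2 - 2*p - 8) + 36)/(8*p^4 + 9*p^3 - p^2 - 8*p + 4)^2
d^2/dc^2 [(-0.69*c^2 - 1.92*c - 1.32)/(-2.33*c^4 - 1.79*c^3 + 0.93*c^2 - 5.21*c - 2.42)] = (22.475646*c^8 + 142.348554*c^7 + 278.858844*c^6 + 76.59486*c^5 - 291.739122*c^4 - 255.234114*c^3 - 99.091476*c^2 - 46.75572*c + 37.268352)/(12.649337*c^12 + 29.153193*c^11 + 7.250028*c^10 + 67.31654*c^9 + 166.896108*c^8 + 47.545866*c^7 + 128.692758*c^6 + 311.373396*c^5 + 106.895439*c^4 + 102.515873*c^3 + 180.72681*c^2 + 91.535532*c + 14.172488)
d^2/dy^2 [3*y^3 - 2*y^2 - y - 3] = 18*y - 4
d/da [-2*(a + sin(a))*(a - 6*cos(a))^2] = 2*(a - 6*cos(a))*(-2*(a + sin(a))*(6*sin(a) + 1) - (a - 6*cos(a))*(cos(a) + 1))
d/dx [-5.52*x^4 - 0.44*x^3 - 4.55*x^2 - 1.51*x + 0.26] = -22.08*x^3 - 1.32*x^2 - 9.1*x - 1.51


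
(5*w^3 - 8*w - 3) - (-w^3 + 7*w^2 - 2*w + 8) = 6*w^3 - 7*w^2 - 6*w - 11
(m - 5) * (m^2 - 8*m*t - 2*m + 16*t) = m^3 - 8*m^2*t - 7*m^2 + 56*m*t + 10*m - 80*t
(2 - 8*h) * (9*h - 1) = -72*h^2 + 26*h - 2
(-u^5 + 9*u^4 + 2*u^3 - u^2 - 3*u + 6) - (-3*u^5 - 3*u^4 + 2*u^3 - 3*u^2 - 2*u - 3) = 2*u^5 + 12*u^4 + 2*u^2 - u + 9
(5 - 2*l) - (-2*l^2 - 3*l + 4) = 2*l^2 + l + 1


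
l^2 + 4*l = l*(l + 4)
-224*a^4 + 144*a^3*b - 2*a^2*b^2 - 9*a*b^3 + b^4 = (-7*a + b)*(-4*a + b)*(-2*a + b)*(4*a + b)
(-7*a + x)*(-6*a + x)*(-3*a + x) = -126*a^3 + 81*a^2*x - 16*a*x^2 + x^3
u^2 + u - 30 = (u - 5)*(u + 6)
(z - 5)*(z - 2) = z^2 - 7*z + 10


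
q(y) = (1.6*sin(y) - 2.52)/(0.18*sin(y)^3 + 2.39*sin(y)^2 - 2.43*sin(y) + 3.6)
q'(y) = (1.6*sin(y) - 2.52)*(-0.54*sin(y)^2*cos(y) - 4.78*sin(y)*cos(y) + 2.43*cos(y))/(0.18*sin(y)^3 + 2.39*sin(y)^2 - 2.43*sin(y) + 3.6)^2 + 1.6*cos(y)/(0.18*sin(y)^3 + 2.39*sin(y)^2 - 2.43*sin(y) + 3.6)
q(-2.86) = -0.67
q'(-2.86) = 0.19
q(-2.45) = -0.58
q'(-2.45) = 0.19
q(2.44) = -0.48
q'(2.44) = -0.50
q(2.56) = -0.54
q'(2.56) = -0.50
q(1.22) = -0.28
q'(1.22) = 0.22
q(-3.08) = -0.70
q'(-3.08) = 0.08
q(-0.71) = -0.58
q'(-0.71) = -0.18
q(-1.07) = -0.53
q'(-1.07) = -0.11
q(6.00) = -0.67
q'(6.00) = -0.19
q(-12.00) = -0.55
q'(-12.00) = 0.49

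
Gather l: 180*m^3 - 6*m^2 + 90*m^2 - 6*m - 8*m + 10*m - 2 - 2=180*m^3 + 84*m^2 - 4*m - 4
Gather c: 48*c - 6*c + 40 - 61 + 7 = 42*c - 14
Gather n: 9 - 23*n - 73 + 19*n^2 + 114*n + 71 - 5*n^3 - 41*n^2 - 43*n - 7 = -5*n^3 - 22*n^2 + 48*n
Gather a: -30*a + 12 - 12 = -30*a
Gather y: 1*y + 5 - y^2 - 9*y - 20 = -y^2 - 8*y - 15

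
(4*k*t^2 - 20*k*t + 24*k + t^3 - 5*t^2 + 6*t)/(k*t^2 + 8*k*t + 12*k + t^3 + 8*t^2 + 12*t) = (4*k*t^2 - 20*k*t + 24*k + t^3 - 5*t^2 + 6*t)/(k*t^2 + 8*k*t + 12*k + t^3 + 8*t^2 + 12*t)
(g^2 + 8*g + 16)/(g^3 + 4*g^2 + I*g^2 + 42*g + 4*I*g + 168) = (g + 4)/(g^2 + I*g + 42)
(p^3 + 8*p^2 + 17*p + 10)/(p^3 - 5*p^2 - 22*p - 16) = (p + 5)/(p - 8)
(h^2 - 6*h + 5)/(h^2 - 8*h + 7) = (h - 5)/(h - 7)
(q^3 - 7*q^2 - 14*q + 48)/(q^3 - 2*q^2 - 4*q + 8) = (q^2 - 5*q - 24)/(q^2 - 4)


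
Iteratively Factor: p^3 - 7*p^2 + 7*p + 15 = (p + 1)*(p^2 - 8*p + 15) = (p - 3)*(p + 1)*(p - 5)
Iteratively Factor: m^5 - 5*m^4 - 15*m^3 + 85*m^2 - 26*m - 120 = (m - 3)*(m^4 - 2*m^3 - 21*m^2 + 22*m + 40) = (m - 3)*(m + 1)*(m^3 - 3*m^2 - 18*m + 40) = (m - 3)*(m + 1)*(m + 4)*(m^2 - 7*m + 10) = (m - 5)*(m - 3)*(m + 1)*(m + 4)*(m - 2)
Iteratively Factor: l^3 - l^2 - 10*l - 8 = (l + 1)*(l^2 - 2*l - 8) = (l - 4)*(l + 1)*(l + 2)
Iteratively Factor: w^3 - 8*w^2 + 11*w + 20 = (w + 1)*(w^2 - 9*w + 20) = (w - 4)*(w + 1)*(w - 5)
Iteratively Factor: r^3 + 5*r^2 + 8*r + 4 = (r + 2)*(r^2 + 3*r + 2) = (r + 1)*(r + 2)*(r + 2)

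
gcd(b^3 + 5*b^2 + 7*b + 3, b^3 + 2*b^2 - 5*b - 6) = b^2 + 4*b + 3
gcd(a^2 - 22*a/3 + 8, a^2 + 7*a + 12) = 1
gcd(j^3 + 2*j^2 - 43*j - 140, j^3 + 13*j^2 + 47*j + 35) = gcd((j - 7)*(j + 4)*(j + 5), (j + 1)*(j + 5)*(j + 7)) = j + 5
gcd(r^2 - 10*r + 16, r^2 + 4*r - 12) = r - 2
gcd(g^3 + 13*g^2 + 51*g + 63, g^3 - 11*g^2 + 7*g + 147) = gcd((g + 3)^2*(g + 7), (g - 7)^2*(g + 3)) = g + 3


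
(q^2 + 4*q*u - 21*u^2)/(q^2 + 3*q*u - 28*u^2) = (q - 3*u)/(q - 4*u)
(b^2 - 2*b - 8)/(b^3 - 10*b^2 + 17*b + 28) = (b + 2)/(b^2 - 6*b - 7)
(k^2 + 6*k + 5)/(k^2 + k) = (k + 5)/k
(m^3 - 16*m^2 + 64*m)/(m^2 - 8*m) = m - 8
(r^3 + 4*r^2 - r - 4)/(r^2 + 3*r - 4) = r + 1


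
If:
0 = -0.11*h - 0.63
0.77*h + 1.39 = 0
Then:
No Solution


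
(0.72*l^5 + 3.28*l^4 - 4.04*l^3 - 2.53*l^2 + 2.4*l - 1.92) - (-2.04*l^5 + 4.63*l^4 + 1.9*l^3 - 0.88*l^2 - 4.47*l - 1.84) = 2.76*l^5 - 1.35*l^4 - 5.94*l^3 - 1.65*l^2 + 6.87*l - 0.0799999999999998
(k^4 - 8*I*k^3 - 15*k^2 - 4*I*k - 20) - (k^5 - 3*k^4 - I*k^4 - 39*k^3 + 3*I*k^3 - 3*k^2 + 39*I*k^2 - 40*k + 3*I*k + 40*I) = -k^5 + 4*k^4 + I*k^4 + 39*k^3 - 11*I*k^3 - 12*k^2 - 39*I*k^2 + 40*k - 7*I*k - 20 - 40*I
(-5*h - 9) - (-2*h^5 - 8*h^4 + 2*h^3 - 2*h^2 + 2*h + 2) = 2*h^5 + 8*h^4 - 2*h^3 + 2*h^2 - 7*h - 11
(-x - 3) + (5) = 2 - x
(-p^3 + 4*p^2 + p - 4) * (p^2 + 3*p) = -p^5 + p^4 + 13*p^3 - p^2 - 12*p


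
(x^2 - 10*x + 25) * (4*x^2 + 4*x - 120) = 4*x^4 - 36*x^3 - 60*x^2 + 1300*x - 3000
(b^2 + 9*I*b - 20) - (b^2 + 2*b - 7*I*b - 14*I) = -2*b + 16*I*b - 20 + 14*I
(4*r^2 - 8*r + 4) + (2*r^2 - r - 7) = 6*r^2 - 9*r - 3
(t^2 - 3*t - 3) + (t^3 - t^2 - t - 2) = t^3 - 4*t - 5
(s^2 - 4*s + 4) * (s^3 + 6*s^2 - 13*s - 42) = s^5 + 2*s^4 - 33*s^3 + 34*s^2 + 116*s - 168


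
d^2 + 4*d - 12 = (d - 2)*(d + 6)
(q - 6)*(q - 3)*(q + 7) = q^3 - 2*q^2 - 45*q + 126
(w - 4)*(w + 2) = w^2 - 2*w - 8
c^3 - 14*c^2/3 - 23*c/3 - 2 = (c - 6)*(c + 1/3)*(c + 1)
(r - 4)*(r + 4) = r^2 - 16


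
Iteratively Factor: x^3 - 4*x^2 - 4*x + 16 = (x + 2)*(x^2 - 6*x + 8) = (x - 4)*(x + 2)*(x - 2)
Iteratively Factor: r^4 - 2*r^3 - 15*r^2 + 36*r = (r - 3)*(r^3 + r^2 - 12*r) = r*(r - 3)*(r^2 + r - 12) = r*(r - 3)*(r + 4)*(r - 3)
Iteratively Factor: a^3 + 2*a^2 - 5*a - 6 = (a + 3)*(a^2 - a - 2) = (a - 2)*(a + 3)*(a + 1)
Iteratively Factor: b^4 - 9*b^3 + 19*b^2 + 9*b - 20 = (b + 1)*(b^3 - 10*b^2 + 29*b - 20) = (b - 1)*(b + 1)*(b^2 - 9*b + 20) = (b - 5)*(b - 1)*(b + 1)*(b - 4)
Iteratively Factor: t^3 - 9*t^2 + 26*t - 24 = (t - 2)*(t^2 - 7*t + 12) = (t - 3)*(t - 2)*(t - 4)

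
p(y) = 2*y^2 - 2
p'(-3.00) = -12.00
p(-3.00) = 16.00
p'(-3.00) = -12.00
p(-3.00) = 16.00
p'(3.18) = 12.72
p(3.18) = 18.22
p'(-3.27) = -13.08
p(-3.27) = 19.39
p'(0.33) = 1.32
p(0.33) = -1.78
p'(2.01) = 8.04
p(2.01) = 6.08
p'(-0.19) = -0.76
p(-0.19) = -1.93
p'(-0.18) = -0.72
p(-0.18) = -1.94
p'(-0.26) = -1.04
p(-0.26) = -1.86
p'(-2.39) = -9.56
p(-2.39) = 9.42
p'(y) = 4*y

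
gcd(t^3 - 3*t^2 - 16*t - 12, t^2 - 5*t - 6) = t^2 - 5*t - 6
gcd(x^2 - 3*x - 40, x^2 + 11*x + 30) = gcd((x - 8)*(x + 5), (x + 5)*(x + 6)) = x + 5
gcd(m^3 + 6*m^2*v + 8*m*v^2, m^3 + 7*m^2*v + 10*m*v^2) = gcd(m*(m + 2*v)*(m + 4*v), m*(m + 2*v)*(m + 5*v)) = m^2 + 2*m*v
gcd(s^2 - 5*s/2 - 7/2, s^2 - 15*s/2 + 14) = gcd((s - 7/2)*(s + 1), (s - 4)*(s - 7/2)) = s - 7/2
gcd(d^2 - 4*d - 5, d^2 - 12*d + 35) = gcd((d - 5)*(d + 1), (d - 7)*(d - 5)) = d - 5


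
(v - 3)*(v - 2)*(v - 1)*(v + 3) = v^4 - 3*v^3 - 7*v^2 + 27*v - 18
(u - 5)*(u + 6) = u^2 + u - 30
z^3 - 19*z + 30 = (z - 3)*(z - 2)*(z + 5)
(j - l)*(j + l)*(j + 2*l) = j^3 + 2*j^2*l - j*l^2 - 2*l^3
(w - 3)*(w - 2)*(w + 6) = w^3 + w^2 - 24*w + 36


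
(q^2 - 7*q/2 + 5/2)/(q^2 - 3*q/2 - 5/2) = (q - 1)/(q + 1)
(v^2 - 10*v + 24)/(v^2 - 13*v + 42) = (v - 4)/(v - 7)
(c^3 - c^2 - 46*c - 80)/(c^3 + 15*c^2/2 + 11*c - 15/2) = 2*(c^2 - 6*c - 16)/(2*c^2 + 5*c - 3)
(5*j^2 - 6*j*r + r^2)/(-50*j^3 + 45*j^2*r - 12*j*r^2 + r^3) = (-j + r)/(10*j^2 - 7*j*r + r^2)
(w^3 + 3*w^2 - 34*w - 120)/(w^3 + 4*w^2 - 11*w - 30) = (w^2 - 2*w - 24)/(w^2 - w - 6)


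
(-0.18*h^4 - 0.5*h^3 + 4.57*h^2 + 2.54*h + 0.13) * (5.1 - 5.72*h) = 1.0296*h^5 + 1.942*h^4 - 28.6904*h^3 + 8.7782*h^2 + 12.2104*h + 0.663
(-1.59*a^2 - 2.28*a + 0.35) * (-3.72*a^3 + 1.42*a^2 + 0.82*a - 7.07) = 5.9148*a^5 + 6.2238*a^4 - 5.8434*a^3 + 9.8687*a^2 + 16.4066*a - 2.4745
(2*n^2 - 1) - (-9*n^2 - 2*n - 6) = 11*n^2 + 2*n + 5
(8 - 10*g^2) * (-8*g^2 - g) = 80*g^4 + 10*g^3 - 64*g^2 - 8*g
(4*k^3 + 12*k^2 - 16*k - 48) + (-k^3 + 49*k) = 3*k^3 + 12*k^2 + 33*k - 48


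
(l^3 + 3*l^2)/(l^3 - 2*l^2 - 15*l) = l/(l - 5)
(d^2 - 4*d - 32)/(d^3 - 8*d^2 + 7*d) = (d^2 - 4*d - 32)/(d*(d^2 - 8*d + 7))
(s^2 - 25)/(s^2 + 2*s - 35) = (s + 5)/(s + 7)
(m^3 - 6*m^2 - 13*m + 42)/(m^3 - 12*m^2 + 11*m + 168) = (m - 2)/(m - 8)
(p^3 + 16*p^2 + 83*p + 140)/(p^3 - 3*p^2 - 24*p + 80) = (p^2 + 11*p + 28)/(p^2 - 8*p + 16)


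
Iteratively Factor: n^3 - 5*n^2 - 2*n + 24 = (n - 4)*(n^2 - n - 6) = (n - 4)*(n - 3)*(n + 2)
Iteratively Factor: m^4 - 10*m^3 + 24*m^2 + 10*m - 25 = (m - 5)*(m^3 - 5*m^2 - m + 5) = (m - 5)*(m + 1)*(m^2 - 6*m + 5) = (m - 5)^2*(m + 1)*(m - 1)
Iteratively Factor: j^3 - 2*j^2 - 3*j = (j)*(j^2 - 2*j - 3) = j*(j - 3)*(j + 1)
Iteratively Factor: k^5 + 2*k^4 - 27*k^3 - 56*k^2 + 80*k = (k)*(k^4 + 2*k^3 - 27*k^2 - 56*k + 80) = k*(k + 4)*(k^3 - 2*k^2 - 19*k + 20) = k*(k - 1)*(k + 4)*(k^2 - k - 20) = k*(k - 5)*(k - 1)*(k + 4)*(k + 4)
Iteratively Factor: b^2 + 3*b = (b)*(b + 3)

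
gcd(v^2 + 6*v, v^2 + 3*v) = v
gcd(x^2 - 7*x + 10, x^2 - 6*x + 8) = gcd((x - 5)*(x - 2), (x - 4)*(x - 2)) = x - 2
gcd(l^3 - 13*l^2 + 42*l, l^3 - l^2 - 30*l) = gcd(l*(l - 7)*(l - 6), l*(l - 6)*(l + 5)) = l^2 - 6*l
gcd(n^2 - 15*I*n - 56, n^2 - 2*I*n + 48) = n - 8*I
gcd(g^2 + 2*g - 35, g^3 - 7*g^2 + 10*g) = g - 5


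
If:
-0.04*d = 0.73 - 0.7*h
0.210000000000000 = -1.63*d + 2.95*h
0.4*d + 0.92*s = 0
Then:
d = 1.96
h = 1.15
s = -0.85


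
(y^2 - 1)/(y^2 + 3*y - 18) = (y^2 - 1)/(y^2 + 3*y - 18)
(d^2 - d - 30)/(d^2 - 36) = (d + 5)/(d + 6)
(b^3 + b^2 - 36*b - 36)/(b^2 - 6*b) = b + 7 + 6/b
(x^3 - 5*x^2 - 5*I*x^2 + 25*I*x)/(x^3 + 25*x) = (x - 5)/(x + 5*I)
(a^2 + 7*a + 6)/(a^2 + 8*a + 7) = (a + 6)/(a + 7)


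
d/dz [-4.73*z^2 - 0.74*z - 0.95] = -9.46*z - 0.74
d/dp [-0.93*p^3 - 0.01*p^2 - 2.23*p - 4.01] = -2.79*p^2 - 0.02*p - 2.23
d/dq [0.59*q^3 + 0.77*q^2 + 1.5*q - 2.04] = 1.77*q^2 + 1.54*q + 1.5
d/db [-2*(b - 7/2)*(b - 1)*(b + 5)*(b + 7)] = -8*b^3 - 45*b^2 + 62*b + 231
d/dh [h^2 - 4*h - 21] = 2*h - 4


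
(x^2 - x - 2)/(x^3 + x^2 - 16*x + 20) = (x + 1)/(x^2 + 3*x - 10)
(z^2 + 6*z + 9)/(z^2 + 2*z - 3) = (z + 3)/(z - 1)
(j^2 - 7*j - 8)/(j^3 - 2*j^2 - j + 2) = (j - 8)/(j^2 - 3*j + 2)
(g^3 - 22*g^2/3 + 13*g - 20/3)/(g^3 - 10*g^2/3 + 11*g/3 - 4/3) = (g - 5)/(g - 1)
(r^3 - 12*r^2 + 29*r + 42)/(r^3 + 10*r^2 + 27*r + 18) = (r^2 - 13*r + 42)/(r^2 + 9*r + 18)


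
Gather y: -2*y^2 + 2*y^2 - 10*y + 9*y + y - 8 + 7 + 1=0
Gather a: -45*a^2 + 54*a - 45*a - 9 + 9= -45*a^2 + 9*a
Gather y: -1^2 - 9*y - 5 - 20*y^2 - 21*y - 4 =-20*y^2 - 30*y - 10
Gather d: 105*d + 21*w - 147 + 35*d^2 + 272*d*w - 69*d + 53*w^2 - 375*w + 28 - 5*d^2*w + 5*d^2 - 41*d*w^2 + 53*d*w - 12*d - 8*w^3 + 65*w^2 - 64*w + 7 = d^2*(40 - 5*w) + d*(-41*w^2 + 325*w + 24) - 8*w^3 + 118*w^2 - 418*w - 112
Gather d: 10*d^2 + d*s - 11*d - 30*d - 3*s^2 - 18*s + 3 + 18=10*d^2 + d*(s - 41) - 3*s^2 - 18*s + 21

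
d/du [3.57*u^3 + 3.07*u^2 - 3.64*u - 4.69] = 10.71*u^2 + 6.14*u - 3.64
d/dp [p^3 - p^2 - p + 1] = 3*p^2 - 2*p - 1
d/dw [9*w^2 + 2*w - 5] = 18*w + 2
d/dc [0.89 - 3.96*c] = -3.96000000000000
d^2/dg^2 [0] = 0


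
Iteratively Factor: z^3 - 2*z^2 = (z - 2)*(z^2) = z*(z - 2)*(z)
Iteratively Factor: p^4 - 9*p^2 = (p + 3)*(p^3 - 3*p^2) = (p - 3)*(p + 3)*(p^2) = p*(p - 3)*(p + 3)*(p)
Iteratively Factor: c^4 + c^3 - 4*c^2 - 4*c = (c + 1)*(c^3 - 4*c) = c*(c + 1)*(c^2 - 4) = c*(c + 1)*(c + 2)*(c - 2)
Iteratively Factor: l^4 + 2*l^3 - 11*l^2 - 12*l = (l + 1)*(l^3 + l^2 - 12*l) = l*(l + 1)*(l^2 + l - 12) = l*(l + 1)*(l + 4)*(l - 3)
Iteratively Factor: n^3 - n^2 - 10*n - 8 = (n + 2)*(n^2 - 3*n - 4) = (n - 4)*(n + 2)*(n + 1)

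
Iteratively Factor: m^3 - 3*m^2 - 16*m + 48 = (m - 3)*(m^2 - 16) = (m - 4)*(m - 3)*(m + 4)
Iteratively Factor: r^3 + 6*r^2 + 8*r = (r + 2)*(r^2 + 4*r) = (r + 2)*(r + 4)*(r)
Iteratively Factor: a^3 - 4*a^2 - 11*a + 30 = (a + 3)*(a^2 - 7*a + 10) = (a - 5)*(a + 3)*(a - 2)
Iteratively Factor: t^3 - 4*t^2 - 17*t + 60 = (t - 3)*(t^2 - t - 20) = (t - 5)*(t - 3)*(t + 4)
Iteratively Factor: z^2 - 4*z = (z - 4)*(z)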